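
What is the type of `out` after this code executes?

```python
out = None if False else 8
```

Ternary: condition is False, else branch (8) taken → int

int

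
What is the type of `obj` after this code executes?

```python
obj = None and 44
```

'and' returns first falsy value (None)

NoneType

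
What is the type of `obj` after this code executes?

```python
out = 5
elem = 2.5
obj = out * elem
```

int * float returns float (5 * 2.5 = 12.5)

float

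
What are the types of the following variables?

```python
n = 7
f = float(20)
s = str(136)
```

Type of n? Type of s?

n is int; s is str

int, str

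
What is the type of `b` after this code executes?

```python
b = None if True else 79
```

Ternary: condition is True, if branch (None) taken → NoneType

NoneType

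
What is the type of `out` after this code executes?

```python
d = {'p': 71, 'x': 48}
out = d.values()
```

.values() returns a dict_values view object

dict_values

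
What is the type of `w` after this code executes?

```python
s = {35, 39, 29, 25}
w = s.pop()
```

Popping from a set of ints returns int

int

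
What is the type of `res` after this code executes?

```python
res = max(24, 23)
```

max() of ints returns int

int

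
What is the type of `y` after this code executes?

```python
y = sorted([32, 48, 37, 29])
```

sorted() always returns list

list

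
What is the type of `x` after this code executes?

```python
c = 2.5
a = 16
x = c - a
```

float - int returns float (2.5 - 16 = -13.5)

float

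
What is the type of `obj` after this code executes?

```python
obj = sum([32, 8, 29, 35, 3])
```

sum() of ints returns int

int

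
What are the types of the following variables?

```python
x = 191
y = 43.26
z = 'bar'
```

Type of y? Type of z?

y is float; z is str

float, str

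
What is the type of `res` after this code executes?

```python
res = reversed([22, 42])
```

reversed() on a list returns a list_reverseiterator

list_reverseiterator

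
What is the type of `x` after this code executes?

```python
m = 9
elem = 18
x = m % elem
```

int % int returns int (9 % 18 = 9)

int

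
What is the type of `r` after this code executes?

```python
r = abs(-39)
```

abs() of int returns int

int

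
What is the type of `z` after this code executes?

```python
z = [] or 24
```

'or' returns first truthy value (24, which is int)

int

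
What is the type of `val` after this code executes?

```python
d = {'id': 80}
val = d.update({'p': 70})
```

dict.update() returns None

NoneType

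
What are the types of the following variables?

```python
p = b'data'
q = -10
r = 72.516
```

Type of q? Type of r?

q is int; r is float

int, float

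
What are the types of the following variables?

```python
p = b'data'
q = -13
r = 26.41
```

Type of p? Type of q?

p is bytes; q is int

bytes, int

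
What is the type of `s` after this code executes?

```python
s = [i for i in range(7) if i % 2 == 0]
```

A list comprehension [...] produces a list

list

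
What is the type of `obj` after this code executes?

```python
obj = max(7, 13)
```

max() of ints returns int

int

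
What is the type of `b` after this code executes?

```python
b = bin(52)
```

bin() returns str representation

str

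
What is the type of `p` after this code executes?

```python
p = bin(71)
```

bin() returns str representation

str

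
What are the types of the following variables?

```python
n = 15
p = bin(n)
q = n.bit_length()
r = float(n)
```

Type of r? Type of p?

float() returns float; bin() returns str

float, str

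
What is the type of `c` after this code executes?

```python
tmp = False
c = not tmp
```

'not' always returns bool

bool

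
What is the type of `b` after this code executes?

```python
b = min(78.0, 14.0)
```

min() of floats returns float

float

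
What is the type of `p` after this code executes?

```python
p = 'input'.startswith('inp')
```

str.startswith() returns bool

bool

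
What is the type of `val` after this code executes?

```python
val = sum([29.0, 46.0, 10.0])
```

sum() of floats returns float

float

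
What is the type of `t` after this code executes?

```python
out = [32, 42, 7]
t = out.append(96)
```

list.append() returns None (mutates in place)

NoneType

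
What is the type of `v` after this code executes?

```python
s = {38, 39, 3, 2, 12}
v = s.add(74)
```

set.add() returns None (mutates in place)

NoneType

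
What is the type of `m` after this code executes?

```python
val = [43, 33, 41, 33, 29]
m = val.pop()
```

list.pop() returns the popped element (int here)

int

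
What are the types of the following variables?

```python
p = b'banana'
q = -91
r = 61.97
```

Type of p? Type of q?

p is bytes; q is int

bytes, int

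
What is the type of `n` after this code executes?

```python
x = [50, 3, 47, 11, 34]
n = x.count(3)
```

list.count() returns int

int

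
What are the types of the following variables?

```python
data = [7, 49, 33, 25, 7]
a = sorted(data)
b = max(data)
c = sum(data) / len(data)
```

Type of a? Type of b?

sorted() returns list; max of ints returns int

list, int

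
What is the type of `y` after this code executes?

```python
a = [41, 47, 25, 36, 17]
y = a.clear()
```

list.clear() returns None

NoneType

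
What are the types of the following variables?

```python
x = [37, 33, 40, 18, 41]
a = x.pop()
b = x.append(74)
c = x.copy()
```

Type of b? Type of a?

list.append() returns None; list.pop() returns the element (int)

NoneType, int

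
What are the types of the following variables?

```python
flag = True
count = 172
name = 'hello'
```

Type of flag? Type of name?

flag is bool; name is str

bool, str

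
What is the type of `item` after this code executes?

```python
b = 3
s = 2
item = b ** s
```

int ** positive int returns int (3 ** 2 = 9)

int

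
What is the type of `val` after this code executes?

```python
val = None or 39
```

'or' with None returns the other value (39, int)

int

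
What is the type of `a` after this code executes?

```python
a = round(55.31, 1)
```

round() with ndigits arg returns float

float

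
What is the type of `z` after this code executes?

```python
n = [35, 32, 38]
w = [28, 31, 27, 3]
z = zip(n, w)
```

zip() returns a zip iterator object

zip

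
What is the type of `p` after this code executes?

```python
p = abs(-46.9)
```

abs() of float returns float

float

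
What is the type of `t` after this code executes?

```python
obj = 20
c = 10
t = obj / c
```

int / int always returns float in Python 3 (20 / 10 = 2)

float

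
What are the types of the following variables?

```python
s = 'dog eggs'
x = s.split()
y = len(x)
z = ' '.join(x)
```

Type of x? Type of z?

str.split() returns list; str.join() returns str

list, str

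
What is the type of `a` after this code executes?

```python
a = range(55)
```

range() returns a range object

range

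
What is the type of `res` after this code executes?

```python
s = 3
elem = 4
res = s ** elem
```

int ** positive int returns int (3 ** 4 = 81)

int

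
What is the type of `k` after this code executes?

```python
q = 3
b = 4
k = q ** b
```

int ** positive int returns int (3 ** 4 = 81)

int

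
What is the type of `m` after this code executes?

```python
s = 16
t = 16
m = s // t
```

int // int returns int (16 // 16 = 1)

int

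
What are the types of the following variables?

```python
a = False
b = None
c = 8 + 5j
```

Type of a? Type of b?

a is bool; b is NoneType

bool, NoneType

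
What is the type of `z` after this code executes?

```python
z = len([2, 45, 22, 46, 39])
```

len() always returns int

int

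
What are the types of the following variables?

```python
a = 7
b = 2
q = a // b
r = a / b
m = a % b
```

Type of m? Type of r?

int % int returns int; int / int returns float

int, float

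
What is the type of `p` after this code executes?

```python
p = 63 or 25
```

'or' returns the first truthy value (63, which is int)

int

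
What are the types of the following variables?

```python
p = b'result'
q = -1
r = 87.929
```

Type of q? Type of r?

q is int; r is float

int, float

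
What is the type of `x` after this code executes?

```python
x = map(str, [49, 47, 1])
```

map() returns a map iterator object

map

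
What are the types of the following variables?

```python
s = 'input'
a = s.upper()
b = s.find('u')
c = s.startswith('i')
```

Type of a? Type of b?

str.upper() returns str; str.find() returns int

str, int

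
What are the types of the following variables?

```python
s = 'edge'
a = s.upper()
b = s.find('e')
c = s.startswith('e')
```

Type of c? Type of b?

str.startswith() returns bool; str.find() returns int

bool, int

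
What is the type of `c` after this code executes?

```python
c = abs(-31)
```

abs() of int returns int

int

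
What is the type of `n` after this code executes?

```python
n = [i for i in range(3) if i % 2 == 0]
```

A list comprehension [...] produces a list

list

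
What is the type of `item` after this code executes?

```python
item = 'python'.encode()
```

str.encode() returns bytes

bytes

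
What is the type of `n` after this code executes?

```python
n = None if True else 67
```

Ternary: condition is True, if branch (None) taken → NoneType

NoneType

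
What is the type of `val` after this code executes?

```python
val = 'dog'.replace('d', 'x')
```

str.replace() returns str

str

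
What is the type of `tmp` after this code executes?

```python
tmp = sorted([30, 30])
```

sorted() always returns list

list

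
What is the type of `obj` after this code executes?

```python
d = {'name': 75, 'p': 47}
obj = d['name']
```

Accessing dict[str, int] with key 'name' returns int value 75

int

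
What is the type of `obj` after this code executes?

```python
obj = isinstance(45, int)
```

isinstance() returns bool

bool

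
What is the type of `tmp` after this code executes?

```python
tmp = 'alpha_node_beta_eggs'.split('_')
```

str.split() returns list

list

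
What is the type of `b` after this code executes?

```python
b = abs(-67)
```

abs() of int returns int

int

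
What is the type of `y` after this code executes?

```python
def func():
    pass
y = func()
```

A function with no return statement returns None

NoneType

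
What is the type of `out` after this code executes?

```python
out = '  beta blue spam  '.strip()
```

str.strip() returns str

str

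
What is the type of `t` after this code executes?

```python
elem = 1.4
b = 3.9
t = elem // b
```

float // float returns float (floor division preserves float type)

float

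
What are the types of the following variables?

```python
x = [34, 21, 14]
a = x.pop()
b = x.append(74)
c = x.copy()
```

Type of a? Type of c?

list.pop() returns the element (int); list.copy() returns list

int, list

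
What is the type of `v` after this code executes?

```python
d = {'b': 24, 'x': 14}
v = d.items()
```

dict.items() returns a dict_items view

dict_items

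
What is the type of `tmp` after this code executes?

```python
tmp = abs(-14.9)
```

abs() of float returns float

float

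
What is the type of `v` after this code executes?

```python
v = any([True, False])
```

any() returns bool

bool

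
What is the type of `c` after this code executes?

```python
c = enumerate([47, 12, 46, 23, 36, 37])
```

enumerate() returns an enumerate iterator object

enumerate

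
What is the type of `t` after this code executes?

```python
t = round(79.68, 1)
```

round() with ndigits arg returns float

float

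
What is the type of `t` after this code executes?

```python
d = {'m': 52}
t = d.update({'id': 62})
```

dict.update() returns None

NoneType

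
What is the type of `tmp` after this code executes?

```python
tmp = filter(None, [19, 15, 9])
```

filter() returns a filter iterator object

filter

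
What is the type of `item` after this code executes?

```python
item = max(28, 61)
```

max() of ints returns int

int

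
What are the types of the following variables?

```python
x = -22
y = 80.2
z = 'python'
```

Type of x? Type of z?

x is int; z is str

int, str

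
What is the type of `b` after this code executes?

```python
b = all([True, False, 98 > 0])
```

all() returns bool

bool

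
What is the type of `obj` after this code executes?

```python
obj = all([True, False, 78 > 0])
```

all() returns bool

bool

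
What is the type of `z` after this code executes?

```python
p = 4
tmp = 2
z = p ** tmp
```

int ** positive int returns int (4 ** 2 = 16)

int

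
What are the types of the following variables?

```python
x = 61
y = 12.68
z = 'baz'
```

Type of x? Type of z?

x is int; z is str

int, str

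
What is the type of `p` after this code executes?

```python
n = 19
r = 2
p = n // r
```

int // int returns int (19 // 2 = 9)

int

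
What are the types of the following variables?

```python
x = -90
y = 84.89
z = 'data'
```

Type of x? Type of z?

x is int; z is str

int, str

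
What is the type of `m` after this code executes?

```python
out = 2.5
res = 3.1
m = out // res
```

float // float returns float (floor division preserves float type)

float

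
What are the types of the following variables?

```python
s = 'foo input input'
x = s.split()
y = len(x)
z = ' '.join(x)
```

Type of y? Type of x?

len() returns int; str.split() returns list

int, list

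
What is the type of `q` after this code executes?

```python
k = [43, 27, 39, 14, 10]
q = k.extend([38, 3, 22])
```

list.extend() returns None

NoneType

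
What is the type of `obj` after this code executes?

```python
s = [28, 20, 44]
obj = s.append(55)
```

list.append() returns None (mutates in place)

NoneType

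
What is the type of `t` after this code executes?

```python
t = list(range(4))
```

list(range(...)) returns list

list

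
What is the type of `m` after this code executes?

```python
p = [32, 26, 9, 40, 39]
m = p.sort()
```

list.sort() returns None (sorts in place)

NoneType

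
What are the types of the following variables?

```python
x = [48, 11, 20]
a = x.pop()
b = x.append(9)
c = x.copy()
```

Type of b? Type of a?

list.append() returns None; list.pop() returns the element (int)

NoneType, int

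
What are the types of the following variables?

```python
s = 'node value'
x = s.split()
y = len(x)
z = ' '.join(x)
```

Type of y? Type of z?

len() returns int; str.join() returns str

int, str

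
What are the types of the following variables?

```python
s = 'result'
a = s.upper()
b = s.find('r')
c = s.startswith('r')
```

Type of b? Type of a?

str.find() returns int; str.upper() returns str

int, str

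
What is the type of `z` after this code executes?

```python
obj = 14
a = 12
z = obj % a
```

int % int returns int (14 % 12 = 2)

int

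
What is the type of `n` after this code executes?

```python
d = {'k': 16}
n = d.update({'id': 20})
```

dict.update() returns None

NoneType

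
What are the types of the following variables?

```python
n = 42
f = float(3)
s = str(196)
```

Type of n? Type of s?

n is int; s is str

int, str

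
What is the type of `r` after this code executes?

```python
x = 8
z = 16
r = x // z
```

int // int returns int (8 // 16 = 0)

int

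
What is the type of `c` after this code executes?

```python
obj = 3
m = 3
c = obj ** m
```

int ** positive int returns int (3 ** 3 = 27)

int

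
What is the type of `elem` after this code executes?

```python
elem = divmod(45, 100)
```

divmod() returns a tuple (quotient, remainder)

tuple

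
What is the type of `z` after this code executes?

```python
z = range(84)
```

range() returns a range object

range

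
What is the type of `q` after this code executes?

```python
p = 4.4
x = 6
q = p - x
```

float - int returns float (4.4 - 6 = -1.6)

float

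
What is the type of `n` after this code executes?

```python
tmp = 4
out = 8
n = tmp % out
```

int % int returns int (4 % 8 = 4)

int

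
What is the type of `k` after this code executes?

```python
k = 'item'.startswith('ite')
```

str.startswith() returns bool

bool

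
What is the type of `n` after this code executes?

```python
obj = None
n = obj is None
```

'is' comparison returns bool

bool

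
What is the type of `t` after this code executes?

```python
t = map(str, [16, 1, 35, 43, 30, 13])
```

map() returns a map iterator object

map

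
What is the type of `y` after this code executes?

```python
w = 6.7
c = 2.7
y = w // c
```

float // float returns float (floor division preserves float type)

float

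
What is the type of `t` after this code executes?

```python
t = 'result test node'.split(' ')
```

str.split() returns list

list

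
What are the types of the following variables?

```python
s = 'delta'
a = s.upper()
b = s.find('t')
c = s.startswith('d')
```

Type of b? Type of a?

str.find() returns int; str.upper() returns str

int, str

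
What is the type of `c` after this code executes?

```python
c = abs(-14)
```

abs() of int returns int

int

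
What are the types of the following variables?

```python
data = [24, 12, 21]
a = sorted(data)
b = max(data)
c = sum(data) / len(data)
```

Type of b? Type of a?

max of ints returns int; sorted() returns list

int, list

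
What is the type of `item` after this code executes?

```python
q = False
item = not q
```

'not' always returns bool

bool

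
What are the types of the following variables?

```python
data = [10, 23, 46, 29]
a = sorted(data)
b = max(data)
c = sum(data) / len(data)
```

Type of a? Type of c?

sorted() returns list; int / int returns float

list, float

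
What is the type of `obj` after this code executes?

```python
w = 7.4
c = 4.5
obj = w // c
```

float // float returns float (floor division preserves float type)

float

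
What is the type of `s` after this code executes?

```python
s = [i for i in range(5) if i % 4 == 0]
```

A list comprehension [...] produces a list

list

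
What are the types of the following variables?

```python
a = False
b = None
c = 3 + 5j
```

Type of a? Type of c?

a is bool; c is complex

bool, complex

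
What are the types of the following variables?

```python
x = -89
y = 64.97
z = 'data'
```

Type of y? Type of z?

y is float; z is str

float, str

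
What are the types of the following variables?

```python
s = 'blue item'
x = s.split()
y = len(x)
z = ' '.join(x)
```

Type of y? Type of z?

len() returns int; str.join() returns str

int, str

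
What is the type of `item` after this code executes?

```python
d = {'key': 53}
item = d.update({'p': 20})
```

dict.update() returns None

NoneType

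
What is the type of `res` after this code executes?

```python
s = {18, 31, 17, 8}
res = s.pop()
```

Popping from a set of ints returns int

int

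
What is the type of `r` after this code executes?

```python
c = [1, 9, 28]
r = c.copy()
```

list.copy() returns list

list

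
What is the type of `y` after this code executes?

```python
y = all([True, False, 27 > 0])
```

all() returns bool

bool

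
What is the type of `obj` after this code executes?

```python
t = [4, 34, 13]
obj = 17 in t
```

'in' operator returns bool

bool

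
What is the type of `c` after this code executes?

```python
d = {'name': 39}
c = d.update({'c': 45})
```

dict.update() returns None

NoneType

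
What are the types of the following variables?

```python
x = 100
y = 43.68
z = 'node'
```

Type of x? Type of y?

x is int; y is float

int, float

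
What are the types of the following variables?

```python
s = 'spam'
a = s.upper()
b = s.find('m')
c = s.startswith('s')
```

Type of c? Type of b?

str.startswith() returns bool; str.find() returns int

bool, int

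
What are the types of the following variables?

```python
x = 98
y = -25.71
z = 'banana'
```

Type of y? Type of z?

y is float; z is str

float, str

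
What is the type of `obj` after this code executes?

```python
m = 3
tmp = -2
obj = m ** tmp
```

int ** negative int returns float

float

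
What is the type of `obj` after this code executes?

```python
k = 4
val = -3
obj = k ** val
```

int ** negative int returns float

float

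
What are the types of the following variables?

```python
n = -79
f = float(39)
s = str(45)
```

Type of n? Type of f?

n is int; f is float

int, float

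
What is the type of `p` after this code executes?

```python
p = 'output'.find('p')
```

str.find() returns int (index, or -1)

int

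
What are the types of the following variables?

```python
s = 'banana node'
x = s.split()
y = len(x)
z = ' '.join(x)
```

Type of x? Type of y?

str.split() returns list; len() returns int

list, int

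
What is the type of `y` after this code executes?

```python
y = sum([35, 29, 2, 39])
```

sum() of ints returns int

int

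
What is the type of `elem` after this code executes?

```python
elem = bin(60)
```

bin() returns str representation

str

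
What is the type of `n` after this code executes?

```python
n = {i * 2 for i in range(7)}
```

A set comprehension {expr for x in iterable} produces a set

set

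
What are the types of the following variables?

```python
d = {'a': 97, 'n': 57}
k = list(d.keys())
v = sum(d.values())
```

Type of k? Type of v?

list(...) returns list; sum of int values returns int

list, int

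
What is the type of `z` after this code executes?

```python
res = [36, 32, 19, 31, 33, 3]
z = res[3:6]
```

Slicing a list always returns a list

list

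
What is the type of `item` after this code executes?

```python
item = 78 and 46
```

'and' returns the last value when all truthy (46, which is int)

int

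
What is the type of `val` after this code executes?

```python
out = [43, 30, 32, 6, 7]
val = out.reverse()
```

list.reverse() returns None

NoneType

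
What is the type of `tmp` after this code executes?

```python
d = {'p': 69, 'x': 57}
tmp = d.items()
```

dict.items() returns a dict_items view

dict_items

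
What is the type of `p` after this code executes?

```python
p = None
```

None has type NoneType

NoneType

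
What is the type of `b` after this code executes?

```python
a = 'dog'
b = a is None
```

'is' comparison returns bool

bool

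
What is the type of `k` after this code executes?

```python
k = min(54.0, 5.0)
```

min() of floats returns float

float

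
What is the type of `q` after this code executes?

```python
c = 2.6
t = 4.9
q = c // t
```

float // float returns float (floor division preserves float type)

float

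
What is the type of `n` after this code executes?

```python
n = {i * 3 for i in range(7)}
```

A set comprehension {expr for x in iterable} produces a set

set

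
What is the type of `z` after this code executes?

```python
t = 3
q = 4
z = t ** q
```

int ** positive int returns int (3 ** 4 = 81)

int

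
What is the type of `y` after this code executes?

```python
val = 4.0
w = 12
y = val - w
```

float - int returns float (4.0 - 12 = -8.0)

float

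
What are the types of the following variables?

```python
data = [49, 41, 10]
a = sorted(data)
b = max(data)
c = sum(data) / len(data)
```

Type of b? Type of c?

max of ints returns int; int / int returns float

int, float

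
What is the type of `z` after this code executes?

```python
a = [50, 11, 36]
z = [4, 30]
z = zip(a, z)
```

zip() returns a zip iterator object

zip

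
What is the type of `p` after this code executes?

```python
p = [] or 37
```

'or' returns first truthy value (37, which is int)

int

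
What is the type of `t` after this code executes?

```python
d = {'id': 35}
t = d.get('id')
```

dict.get() returns the value (int) when key is found

int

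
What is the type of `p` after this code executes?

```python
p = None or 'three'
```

'or' with None returns the other value ('three', str)

str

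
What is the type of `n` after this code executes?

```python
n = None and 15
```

'and' returns first falsy value (None)

NoneType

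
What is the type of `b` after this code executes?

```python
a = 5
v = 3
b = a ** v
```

int ** positive int returns int (5 ** 3 = 125)

int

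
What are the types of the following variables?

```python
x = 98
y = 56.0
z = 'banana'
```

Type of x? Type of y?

x is int; y is float

int, float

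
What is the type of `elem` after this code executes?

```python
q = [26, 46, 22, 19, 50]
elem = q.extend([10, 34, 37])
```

list.extend() returns None

NoneType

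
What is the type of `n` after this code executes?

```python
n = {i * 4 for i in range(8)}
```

A set comprehension {expr for x in iterable} produces a set

set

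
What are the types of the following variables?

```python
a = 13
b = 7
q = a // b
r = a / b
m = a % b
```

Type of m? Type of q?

int % int returns int; int // int returns int

int, int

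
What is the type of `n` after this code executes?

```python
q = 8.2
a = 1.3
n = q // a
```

float // float returns float (floor division preserves float type)

float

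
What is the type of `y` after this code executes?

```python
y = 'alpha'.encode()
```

str.encode() returns bytes

bytes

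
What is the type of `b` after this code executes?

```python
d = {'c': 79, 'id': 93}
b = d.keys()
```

.keys() returns a dict_keys view object

dict_keys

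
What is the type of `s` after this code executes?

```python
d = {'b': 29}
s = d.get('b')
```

dict.get() returns the value (int) when key is found

int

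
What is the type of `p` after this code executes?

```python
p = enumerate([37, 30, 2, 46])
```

enumerate() returns an enumerate iterator object

enumerate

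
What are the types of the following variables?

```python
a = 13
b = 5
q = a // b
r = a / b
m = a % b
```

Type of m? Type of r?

int % int returns int; int / int returns float

int, float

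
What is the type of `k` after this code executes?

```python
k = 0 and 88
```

'and' returns the first falsy value (0, which is int)

int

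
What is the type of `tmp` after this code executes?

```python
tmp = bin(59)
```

bin() returns str representation

str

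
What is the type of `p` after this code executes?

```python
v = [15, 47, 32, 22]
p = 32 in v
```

'in' operator returns bool

bool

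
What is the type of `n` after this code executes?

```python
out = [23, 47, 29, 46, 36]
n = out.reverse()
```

list.reverse() returns None

NoneType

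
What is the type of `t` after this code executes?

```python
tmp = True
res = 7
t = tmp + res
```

bool + int returns int (True is 1, so 1 + 7 = 8)

int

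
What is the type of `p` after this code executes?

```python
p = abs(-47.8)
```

abs() of float returns float

float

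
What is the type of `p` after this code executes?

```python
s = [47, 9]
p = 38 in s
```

'in' operator returns bool

bool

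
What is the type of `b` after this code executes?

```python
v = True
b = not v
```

'not' always returns bool

bool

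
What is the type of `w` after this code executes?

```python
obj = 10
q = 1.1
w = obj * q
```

int * float returns float (10 * 1.1 = 11.0)

float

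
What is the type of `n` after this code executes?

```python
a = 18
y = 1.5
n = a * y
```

int * float returns float (18 * 1.5 = 27.0)

float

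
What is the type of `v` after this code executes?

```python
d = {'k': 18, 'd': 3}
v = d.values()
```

.values() returns a dict_values view object

dict_values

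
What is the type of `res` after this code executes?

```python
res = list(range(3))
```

list(range(...)) returns list

list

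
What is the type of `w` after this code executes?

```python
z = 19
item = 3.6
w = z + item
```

int + float returns float (19 + 3.6 = 22.6)

float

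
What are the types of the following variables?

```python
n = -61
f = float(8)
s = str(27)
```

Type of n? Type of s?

n is int; s is str

int, str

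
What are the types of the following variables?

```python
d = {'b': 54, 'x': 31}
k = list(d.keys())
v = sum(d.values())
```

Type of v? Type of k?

sum of int values returns int; list(...) returns list

int, list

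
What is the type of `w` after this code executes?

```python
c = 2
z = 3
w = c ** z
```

int ** positive int returns int (2 ** 3 = 8)

int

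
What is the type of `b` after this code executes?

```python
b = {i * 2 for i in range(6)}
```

A set comprehension {expr for x in iterable} produces a set

set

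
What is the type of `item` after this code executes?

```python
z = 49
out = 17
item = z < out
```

Comparison operators return bool

bool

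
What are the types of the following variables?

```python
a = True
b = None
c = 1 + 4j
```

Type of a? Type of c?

a is bool; c is complex

bool, complex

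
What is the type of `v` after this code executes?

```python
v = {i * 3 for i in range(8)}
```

A set comprehension {expr for x in iterable} produces a set

set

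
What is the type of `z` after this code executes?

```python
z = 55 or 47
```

'or' returns the first truthy value (55, which is int)

int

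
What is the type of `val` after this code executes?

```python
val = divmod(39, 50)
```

divmod() returns a tuple (quotient, remainder)

tuple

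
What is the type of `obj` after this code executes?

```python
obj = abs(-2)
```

abs() of int returns int

int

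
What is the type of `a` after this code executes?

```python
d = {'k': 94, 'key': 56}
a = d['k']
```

Accessing dict[str, int] with key 'k' returns int value 94

int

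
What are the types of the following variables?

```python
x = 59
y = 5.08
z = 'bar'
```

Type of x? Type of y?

x is int; y is float

int, float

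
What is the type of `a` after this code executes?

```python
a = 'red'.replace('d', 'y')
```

str.replace() returns str

str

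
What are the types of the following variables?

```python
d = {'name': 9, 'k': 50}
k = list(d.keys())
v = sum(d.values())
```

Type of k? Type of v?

list(...) returns list; sum of int values returns int

list, int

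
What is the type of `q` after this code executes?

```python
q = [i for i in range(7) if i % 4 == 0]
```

A list comprehension [...] produces a list

list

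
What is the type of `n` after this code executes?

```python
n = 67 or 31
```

'or' returns the first truthy value (67, which is int)

int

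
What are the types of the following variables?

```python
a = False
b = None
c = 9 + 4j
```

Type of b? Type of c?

b is NoneType; c is complex

NoneType, complex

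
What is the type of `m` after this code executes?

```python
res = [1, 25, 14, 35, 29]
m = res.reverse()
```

list.reverse() returns None

NoneType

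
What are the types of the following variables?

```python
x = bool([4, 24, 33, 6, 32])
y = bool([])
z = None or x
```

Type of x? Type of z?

bool() returns bool; None or <bool> returns the bool

bool, bool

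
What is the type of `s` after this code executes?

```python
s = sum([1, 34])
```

sum() of ints returns int

int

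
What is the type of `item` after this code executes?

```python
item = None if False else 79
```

Ternary: condition is False, else branch (79) taken → int

int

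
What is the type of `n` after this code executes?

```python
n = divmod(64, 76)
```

divmod() returns a tuple (quotient, remainder)

tuple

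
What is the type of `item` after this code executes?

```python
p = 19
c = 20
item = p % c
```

int % int returns int (19 % 20 = 19)

int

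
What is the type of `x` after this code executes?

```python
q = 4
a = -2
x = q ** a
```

int ** negative int returns float

float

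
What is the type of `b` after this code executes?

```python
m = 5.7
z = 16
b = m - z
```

float - int returns float (5.7 - 16 = -10.3)

float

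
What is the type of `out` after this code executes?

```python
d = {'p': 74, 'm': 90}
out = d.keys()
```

.keys() returns a dict_keys view object

dict_keys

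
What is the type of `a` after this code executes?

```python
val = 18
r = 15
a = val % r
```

int % int returns int (18 % 15 = 3)

int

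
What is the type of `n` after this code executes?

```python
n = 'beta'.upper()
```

str.upper() returns str

str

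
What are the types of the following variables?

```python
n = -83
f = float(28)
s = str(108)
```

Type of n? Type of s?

n is int; s is str

int, str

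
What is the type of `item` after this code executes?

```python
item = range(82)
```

range() returns a range object

range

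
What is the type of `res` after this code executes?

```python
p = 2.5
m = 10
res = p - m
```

float - int returns float (2.5 - 10 = -7.5)

float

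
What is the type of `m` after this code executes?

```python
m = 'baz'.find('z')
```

str.find() returns int (index, or -1)

int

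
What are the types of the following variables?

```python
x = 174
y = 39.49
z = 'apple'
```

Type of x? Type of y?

x is int; y is float

int, float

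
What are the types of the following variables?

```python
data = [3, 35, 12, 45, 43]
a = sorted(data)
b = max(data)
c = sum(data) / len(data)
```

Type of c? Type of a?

int / int returns float; sorted() returns list

float, list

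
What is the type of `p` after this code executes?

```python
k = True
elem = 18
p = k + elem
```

bool + int returns int (True is 1, so 1 + 18 = 19)

int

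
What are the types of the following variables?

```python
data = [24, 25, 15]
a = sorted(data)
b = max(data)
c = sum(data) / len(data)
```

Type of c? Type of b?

int / int returns float; max of ints returns int

float, int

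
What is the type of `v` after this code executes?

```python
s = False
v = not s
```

'not' always returns bool

bool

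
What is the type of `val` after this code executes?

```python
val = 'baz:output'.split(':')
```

str.split() returns list

list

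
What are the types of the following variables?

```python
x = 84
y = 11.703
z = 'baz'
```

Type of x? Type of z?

x is int; z is str

int, str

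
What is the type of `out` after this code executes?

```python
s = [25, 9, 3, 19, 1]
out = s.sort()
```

list.sort() returns None (sorts in place)

NoneType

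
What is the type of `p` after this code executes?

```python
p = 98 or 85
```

'or' returns the first truthy value (98, which is int)

int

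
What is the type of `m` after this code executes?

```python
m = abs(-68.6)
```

abs() of float returns float

float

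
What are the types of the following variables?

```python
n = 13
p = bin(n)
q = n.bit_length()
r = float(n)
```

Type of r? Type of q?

float() returns float; int.bit_length() returns int

float, int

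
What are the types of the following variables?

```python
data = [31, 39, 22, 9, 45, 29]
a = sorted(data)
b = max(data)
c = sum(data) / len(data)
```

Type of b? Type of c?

max of ints returns int; int / int returns float

int, float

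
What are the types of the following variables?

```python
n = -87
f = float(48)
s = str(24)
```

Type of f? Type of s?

f is float; s is str

float, str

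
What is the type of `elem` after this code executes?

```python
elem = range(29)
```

range() returns a range object

range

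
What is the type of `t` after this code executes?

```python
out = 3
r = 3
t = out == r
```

Equality comparison returns bool

bool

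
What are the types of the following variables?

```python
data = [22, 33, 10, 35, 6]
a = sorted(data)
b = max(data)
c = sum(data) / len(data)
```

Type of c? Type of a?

int / int returns float; sorted() returns list

float, list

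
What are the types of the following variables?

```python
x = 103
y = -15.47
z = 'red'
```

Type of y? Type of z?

y is float; z is str

float, str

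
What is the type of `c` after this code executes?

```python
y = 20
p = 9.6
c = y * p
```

int * float returns float (20 * 9.6 = 192.0)

float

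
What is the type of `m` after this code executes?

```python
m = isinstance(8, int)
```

isinstance() returns bool

bool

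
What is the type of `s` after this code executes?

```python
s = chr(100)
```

chr() returns str (single character)

str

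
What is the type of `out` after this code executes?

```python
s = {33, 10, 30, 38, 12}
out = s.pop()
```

Popping from a set of ints returns int

int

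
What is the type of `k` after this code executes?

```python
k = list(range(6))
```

list(range(...)) returns list

list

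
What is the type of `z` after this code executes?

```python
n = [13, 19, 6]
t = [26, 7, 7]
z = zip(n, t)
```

zip() returns a zip iterator object

zip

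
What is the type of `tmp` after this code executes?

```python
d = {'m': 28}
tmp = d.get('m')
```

dict.get() returns the value (int) when key is found

int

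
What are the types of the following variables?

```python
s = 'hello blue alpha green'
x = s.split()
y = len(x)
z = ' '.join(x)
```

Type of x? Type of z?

str.split() returns list; str.join() returns str

list, str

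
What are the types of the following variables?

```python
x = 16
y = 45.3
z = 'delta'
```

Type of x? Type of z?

x is int; z is str

int, str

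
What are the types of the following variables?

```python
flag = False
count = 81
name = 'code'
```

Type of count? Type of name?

count is int; name is str

int, str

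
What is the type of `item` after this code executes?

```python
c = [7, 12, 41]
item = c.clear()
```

list.clear() returns None

NoneType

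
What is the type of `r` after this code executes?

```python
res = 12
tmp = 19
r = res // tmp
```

int // int returns int (12 // 19 = 0)

int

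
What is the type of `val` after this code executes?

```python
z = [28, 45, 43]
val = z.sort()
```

list.sort() returns None (sorts in place)

NoneType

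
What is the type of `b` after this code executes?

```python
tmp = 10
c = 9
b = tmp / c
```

int / int always returns float in Python 3 (10 / 9 = 1.11111)

float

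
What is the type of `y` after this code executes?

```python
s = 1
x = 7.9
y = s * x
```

int * float returns float (1 * 7.9 = 7.9)

float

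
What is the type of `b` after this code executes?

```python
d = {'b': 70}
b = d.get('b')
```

dict.get() returns the value (int) when key is found

int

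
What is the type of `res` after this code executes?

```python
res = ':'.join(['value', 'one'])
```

str.join() returns str

str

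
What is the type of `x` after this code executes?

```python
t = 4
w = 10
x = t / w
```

int / int always returns float in Python 3 (4 / 10 = 0.4)

float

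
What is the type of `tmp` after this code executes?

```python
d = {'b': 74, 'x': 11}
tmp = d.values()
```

.values() returns a dict_values view object

dict_values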